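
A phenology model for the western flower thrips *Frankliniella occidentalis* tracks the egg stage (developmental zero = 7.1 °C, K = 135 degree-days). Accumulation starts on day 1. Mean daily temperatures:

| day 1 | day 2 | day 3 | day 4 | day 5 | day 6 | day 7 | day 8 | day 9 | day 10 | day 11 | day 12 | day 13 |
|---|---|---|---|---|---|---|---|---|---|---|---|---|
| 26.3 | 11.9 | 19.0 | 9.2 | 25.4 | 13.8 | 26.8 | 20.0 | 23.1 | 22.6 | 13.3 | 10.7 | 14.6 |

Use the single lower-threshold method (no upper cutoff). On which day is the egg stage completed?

day 12

Daily DD above 7.1 °C: 19.2, 4.8, 11.9, 2.1, 18.3, 6.7, 19.7, 12.9, 16.0, 15.5, 6.2, 3.6, 7.5.
Cumulative: 19.2, 24.0, 35.9, 38.0, 56.3, 63.0, 82.7, 95.6, 111.6, 127.1, 133.3, 136.9, 144.4.
The total first reaches 135 DD on day 12.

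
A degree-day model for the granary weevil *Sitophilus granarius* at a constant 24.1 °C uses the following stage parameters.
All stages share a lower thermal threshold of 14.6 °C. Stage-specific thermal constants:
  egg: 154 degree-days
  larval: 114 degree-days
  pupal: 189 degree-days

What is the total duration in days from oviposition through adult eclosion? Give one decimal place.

Daily accumulation at 24.1 °C = 24.1 − 14.6 = 9.5 DD/day.
Total K = 154 + 114 + 189 = 457 DD.
Total duration = 457 / 9.5 = 48.105 ≈ 48.1 days.

48.1 days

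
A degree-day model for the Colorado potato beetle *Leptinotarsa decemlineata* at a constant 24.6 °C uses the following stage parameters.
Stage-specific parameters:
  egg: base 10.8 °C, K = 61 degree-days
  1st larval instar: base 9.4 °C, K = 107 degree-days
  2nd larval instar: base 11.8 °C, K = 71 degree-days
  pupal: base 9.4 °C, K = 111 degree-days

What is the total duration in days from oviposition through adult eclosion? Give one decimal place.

24.3 days

egg: 61 / (24.6 − 10.8) = 61 / 13.8 = 4.420 d.
1st larval instar: 107 / (24.6 − 9.4) = 107 / 15.2 = 7.039 d.
2nd larval instar: 71 / (24.6 − 11.8) = 71 / 12.8 = 5.547 d.
pupal: 111 / (24.6 − 9.4) = 111 / 15.2 = 7.303 d.
Sum = 24.309 ≈ 24.3 days.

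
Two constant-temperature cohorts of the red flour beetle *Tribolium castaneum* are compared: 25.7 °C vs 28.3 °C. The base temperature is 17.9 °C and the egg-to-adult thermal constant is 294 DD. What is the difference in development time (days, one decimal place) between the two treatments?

9.4 days

At 25.7 °C: 294 / (25.7 − 17.9) = 294 / 7.8 = 37.692 d.
At 28.3 °C: 294 / (28.3 − 17.9) = 294 / 10.4 = 28.269 d.
Difference = |37.692 − 28.269| = 9.423 ≈ 9.4 days.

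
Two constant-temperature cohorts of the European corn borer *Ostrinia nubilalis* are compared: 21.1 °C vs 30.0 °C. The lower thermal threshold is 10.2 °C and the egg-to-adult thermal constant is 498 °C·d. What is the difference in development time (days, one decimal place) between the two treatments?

20.5 days

At 21.1 °C: 498 / (21.1 − 10.2) = 498 / 10.9 = 45.688 d.
At 30.0 °C: 498 / (30.0 − 10.2) = 498 / 19.8 = 25.152 d.
Difference = |45.688 − 25.152| = 20.537 ≈ 20.5 days.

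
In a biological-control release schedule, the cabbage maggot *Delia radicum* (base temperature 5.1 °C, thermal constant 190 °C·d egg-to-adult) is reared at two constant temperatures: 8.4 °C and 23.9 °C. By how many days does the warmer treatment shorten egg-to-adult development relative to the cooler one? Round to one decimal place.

47.5 days

At 8.4 °C: 190 / (8.4 − 5.1) = 190 / 3.3 = 57.576 d.
At 23.9 °C: 190 / (23.9 − 5.1) = 190 / 18.8 = 10.106 d.
Difference = |57.576 − 10.106| = 47.469 ≈ 47.5 days.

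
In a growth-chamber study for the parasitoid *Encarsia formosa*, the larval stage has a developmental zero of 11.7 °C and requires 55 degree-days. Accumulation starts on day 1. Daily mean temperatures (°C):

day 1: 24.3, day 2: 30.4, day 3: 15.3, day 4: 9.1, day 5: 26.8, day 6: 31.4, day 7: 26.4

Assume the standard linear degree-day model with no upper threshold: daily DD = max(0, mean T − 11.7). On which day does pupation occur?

day 6

Daily DD above 11.7 °C: 12.6, 18.7, 3.6, 0.0, 15.1, 19.7, 14.7.
Cumulative: 12.6, 31.3, 34.9, 34.9, 50.0, 69.7, 84.4.
The total first reaches 55 DD on day 6.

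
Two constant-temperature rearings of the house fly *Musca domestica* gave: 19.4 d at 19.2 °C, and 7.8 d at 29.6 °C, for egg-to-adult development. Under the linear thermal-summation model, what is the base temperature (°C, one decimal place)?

Linear rate model ⇒ the product D·(T − T_b) is constant across temperatures.
19.4·(19.2 − T_b) = 7.8·(29.6 − T_b)
T_b = (19.4·19.2 − 7.8·29.6) / (19.4 − 7.8) = 141.60 / 11.6 = 12.207 °C ≈ 12.2 °C.

12.2 °C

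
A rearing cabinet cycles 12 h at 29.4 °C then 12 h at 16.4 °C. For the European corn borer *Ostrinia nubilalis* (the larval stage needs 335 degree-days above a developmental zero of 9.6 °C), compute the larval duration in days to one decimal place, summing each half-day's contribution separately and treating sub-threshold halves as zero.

Day half: max(0, 29.4 − 9.6) × 0.5 = 19.8 × 0.5 = 9.90 DD.
Night half: max(0, 16.4 − 9.6) × 0.5 = 6.8 × 0.5 = 3.40 DD.
Per 24 h: 13.30 DD/day.
Duration = 335 / 13.30 = 25.188 ≈ 25.2 days.

25.2 days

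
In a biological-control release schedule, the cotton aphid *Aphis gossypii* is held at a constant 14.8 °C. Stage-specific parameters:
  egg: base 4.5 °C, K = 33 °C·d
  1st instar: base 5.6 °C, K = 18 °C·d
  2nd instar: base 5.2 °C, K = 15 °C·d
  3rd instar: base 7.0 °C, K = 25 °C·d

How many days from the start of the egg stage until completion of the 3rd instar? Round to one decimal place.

egg: 33 / (14.8 − 4.5) = 33 / 10.3 = 3.204 d.
1st instar: 18 / (14.8 − 5.6) = 18 / 9.2 = 1.957 d.
2nd instar: 15 / (14.8 − 5.2) = 15 / 9.6 = 1.562 d.
3rd instar: 25 / (14.8 − 7.0) = 25 / 7.8 = 3.205 d.
Sum = 9.928 ≈ 9.9 days.

9.9 days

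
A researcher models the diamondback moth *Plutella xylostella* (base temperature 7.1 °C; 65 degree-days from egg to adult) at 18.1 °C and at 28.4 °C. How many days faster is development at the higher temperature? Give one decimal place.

2.9 days

At 18.1 °C: 65 / (18.1 − 7.1) = 65 / 11.0 = 5.909 d.
At 28.4 °C: 65 / (28.4 − 7.1) = 65 / 21.3 = 3.052 d.
Difference = |5.909 − 3.052| = 2.857 ≈ 2.9 days.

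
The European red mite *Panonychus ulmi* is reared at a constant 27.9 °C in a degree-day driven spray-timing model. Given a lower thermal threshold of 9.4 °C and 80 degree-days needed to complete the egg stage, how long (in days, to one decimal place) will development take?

4.3 days

Daily accumulation = 27.9 − 9.4 = 18.5 DD/day.
Duration = 80 / 18.5 = 4.324 ≈ 4.3 days.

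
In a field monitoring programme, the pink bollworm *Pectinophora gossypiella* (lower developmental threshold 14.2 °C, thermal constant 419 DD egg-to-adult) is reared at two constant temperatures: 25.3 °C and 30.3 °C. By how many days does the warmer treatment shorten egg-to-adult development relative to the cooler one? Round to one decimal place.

At 25.3 °C: 419 / (25.3 − 14.2) = 419 / 11.1 = 37.748 d.
At 30.3 °C: 419 / (30.3 − 14.2) = 419 / 16.1 = 26.025 d.
Difference = |37.748 − 26.025| = 11.723 ≈ 11.7 days.

11.7 days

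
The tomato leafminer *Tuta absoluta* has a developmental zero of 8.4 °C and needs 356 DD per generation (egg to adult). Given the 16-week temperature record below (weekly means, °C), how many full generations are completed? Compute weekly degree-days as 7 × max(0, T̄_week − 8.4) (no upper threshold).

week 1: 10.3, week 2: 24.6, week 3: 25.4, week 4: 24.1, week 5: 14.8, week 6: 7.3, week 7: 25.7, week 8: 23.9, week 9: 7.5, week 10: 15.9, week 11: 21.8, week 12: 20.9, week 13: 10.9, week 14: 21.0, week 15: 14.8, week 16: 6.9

2 generations

Weekly DD (7 × max(0, T̄ − 8.4)): 13.3, 113.4, 119.0, 109.9, 44.8, 0.0, 121.1, 108.5, 0.0, 52.5, 93.8, 87.5, 17.5, 88.2, 44.8, 0.0.
Season total = 1014.3 DD.
Complete generations = ⌊1014.3 / 356⌋ = 2.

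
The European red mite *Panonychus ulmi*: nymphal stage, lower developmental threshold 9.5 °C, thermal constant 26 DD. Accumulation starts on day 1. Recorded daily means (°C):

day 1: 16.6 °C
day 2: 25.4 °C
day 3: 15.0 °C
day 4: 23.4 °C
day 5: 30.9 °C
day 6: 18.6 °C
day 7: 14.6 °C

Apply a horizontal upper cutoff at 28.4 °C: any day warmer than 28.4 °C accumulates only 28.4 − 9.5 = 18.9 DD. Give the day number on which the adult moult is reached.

Daily DD above 9.5 °C (capped at 18.9): 7.1, 15.9, 5.5, 13.9, 18.9, 9.1, 5.1.
Cumulative: 7.1, 23.0, 28.5, 42.4, 61.3, 70.4, 75.5.
The total first reaches 26 DD on day 3.

day 3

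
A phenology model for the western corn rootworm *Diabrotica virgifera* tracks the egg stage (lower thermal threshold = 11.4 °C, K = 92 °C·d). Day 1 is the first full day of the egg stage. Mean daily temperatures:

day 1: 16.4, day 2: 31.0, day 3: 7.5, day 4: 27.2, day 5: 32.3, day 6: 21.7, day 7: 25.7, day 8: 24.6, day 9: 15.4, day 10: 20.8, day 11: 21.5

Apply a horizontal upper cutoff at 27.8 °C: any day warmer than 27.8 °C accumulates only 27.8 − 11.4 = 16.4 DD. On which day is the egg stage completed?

Daily DD above 11.4 °C (capped at 16.4): 5.0, 16.4, 0.0, 15.8, 16.4, 10.3, 14.3, 13.2, 4.0, 9.4, 10.1.
Cumulative: 5.0, 21.4, 21.4, 37.2, 53.6, 63.9, 78.2, 91.4, 95.4, 104.8, 114.9.
The total first reaches 92 DD on day 9.

day 9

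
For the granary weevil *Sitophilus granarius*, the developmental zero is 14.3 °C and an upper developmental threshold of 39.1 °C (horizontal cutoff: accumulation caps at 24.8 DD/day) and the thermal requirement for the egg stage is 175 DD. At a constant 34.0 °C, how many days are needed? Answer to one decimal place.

Daily accumulation = 34.0 − 14.3 = 19.7 DD/day.
Duration = 175 / 19.7 = 8.883 ≈ 8.9 days.

8.9 days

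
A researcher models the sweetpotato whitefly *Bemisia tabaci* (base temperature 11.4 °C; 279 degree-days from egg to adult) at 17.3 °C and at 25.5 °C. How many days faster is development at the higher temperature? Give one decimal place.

27.5 days

At 17.3 °C: 279 / (17.3 − 11.4) = 279 / 5.9 = 47.288 d.
At 25.5 °C: 279 / (25.5 − 11.4) = 279 / 14.1 = 19.787 d.
Difference = |47.288 − 19.787| = 27.501 ≈ 27.5 days.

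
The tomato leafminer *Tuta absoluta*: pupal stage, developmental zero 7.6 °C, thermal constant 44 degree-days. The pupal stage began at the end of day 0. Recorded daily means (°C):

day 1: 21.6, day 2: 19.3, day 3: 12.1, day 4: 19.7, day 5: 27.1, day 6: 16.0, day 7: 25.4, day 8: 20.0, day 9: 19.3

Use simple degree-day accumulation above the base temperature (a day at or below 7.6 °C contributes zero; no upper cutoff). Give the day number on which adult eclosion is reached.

day 5

Daily DD above 7.6 °C: 14.0, 11.7, 4.5, 12.1, 19.5, 8.4, 17.8, 12.4, 11.7.
Cumulative: 14.0, 25.7, 30.2, 42.3, 61.8, 70.2, 88.0, 100.4, 112.1.
The total first reaches 44 DD on day 5.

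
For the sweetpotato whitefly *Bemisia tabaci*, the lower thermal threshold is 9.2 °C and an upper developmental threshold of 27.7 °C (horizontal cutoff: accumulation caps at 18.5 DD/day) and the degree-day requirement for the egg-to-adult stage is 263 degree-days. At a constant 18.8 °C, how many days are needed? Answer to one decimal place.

Daily accumulation = 18.8 − 9.2 = 9.6 DD/day.
Duration = 263 / 9.6 = 27.396 ≈ 27.4 days.

27.4 days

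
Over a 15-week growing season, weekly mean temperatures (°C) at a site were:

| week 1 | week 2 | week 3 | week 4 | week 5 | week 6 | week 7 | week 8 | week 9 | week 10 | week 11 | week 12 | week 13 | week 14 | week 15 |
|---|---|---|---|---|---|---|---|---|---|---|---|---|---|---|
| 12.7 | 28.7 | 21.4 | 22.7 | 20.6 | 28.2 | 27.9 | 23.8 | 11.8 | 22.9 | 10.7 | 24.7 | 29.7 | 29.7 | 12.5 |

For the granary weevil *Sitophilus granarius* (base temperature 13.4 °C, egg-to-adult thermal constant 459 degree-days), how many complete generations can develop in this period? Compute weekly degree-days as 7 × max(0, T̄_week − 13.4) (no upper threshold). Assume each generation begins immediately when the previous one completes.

Weekly DD (7 × max(0, T̄ − 13.4)): 0.0, 107.1, 56.0, 65.1, 50.4, 103.6, 101.5, 72.8, 0.0, 66.5, 0.0, 79.1, 114.1, 114.1, 0.0.
Season total = 930.3 DD.
Complete generations = ⌊930.3 / 459⌋ = 2.

2 generations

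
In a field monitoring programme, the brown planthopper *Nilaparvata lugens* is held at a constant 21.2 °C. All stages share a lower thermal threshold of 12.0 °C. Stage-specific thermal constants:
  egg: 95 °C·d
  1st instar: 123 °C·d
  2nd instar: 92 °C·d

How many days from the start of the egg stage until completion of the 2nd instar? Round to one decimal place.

33.7 days

Daily accumulation at 21.2 °C = 21.2 − 12.0 = 9.2 DD/day.
Total K = 95 + 123 + 92 = 310 DD.
Total duration = 310 / 9.2 = 33.696 ≈ 33.7 days.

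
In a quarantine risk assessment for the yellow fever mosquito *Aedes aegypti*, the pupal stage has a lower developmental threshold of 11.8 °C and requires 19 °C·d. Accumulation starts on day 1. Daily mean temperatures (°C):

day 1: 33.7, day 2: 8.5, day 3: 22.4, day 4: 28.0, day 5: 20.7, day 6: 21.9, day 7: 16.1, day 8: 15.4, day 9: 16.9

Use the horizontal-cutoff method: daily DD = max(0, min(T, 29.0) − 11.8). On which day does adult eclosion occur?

day 3

Daily DD above 11.8 °C (capped at 17.2): 17.2, 0.0, 10.6, 16.2, 8.9, 10.1, 4.3, 3.6, 5.1.
Cumulative: 17.2, 17.2, 27.8, 44.0, 52.9, 63.0, 67.3, 70.9, 76.0.
The total first reaches 19 DD on day 3.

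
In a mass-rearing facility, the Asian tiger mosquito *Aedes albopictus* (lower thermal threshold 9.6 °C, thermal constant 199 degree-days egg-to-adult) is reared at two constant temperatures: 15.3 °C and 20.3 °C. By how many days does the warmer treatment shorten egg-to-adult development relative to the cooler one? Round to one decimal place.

At 15.3 °C: 199 / (15.3 − 9.6) = 199 / 5.7 = 34.912 d.
At 20.3 °C: 199 / (20.3 − 9.6) = 199 / 10.7 = 18.598 d.
Difference = |34.912 − 18.598| = 16.314 ≈ 16.3 days.

16.3 days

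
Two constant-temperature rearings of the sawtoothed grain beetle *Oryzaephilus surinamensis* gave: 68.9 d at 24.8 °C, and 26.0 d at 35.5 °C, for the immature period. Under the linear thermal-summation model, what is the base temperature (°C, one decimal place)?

18.3 °C

Under the model K = D·(T − T_b), so D₁·(T₁ − T_b) = D₂·(T₂ − T_b).
68.9·(24.8 − T_b) = 26.0·(35.5 − T_b)
T_b = (68.9·24.8 − 26.0·35.5) / (68.9 − 26.0) = 785.72 / 42.9 = 18.315 °C ≈ 18.3 °C.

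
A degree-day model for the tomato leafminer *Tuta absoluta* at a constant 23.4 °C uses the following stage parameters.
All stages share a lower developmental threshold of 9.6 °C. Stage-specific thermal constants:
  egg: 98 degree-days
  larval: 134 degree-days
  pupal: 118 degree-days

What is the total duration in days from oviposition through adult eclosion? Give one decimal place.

Daily accumulation at 23.4 °C = 23.4 − 9.6 = 13.8 DD/day.
Total K = 98 + 134 + 118 = 350 DD.
Total duration = 350 / 13.8 = 25.362 ≈ 25.4 days.

25.4 days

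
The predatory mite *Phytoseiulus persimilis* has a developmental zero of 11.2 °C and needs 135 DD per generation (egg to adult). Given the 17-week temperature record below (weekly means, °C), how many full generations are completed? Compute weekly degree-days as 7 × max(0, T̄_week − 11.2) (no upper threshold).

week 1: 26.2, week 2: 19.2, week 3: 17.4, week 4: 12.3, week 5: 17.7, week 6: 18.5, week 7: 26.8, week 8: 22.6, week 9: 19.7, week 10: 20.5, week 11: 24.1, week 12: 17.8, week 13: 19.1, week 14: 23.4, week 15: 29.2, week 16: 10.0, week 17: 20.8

8 generations

Weekly DD (7 × max(0, T̄ − 11.2)): 105.0, 56.0, 43.4, 7.7, 45.5, 51.1, 109.2, 79.8, 59.5, 65.1, 90.3, 46.2, 55.3, 85.4, 126.0, 0.0, 67.2.
Season total = 1092.7 DD.
Complete generations = ⌊1092.7 / 135⌋ = 8.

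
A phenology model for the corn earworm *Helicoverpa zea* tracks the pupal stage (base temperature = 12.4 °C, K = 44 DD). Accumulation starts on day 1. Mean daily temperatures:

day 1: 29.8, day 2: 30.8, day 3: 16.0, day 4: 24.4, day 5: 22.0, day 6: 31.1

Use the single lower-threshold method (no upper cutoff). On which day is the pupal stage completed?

Daily DD above 12.4 °C: 17.4, 18.4, 3.6, 12.0, 9.6, 18.7.
Cumulative: 17.4, 35.8, 39.4, 51.4, 61.0, 79.7.
The total first reaches 44 DD on day 4.

day 4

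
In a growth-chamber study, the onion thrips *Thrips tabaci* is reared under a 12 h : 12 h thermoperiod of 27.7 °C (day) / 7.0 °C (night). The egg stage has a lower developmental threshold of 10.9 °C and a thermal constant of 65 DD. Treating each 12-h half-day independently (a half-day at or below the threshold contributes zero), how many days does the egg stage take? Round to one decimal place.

7.7 days

Day half: max(0, 27.7 − 10.9) × 0.5 = 16.8 × 0.5 = 8.40 DD.
Night half: max(0, 7.0 − 10.9) × 0.5 = 0.0 × 0.5 = 0.00 DD.
Per 24 h: 8.40 DD/day.
Duration = 65 / 8.40 = 7.738 ≈ 7.7 days.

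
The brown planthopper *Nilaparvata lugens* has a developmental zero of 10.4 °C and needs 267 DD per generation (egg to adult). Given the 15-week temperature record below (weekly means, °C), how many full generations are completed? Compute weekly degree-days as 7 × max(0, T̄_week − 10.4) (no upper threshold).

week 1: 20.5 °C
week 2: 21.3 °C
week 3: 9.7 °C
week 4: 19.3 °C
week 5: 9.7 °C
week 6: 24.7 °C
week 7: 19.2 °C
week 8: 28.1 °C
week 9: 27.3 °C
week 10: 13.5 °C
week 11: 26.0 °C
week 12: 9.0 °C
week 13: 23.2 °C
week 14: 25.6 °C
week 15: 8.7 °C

Weekly DD (7 × max(0, T̄ − 10.4)): 70.7, 76.3, 0.0, 62.3, 0.0, 100.1, 61.6, 123.9, 118.3, 21.7, 109.2, 0.0, 89.6, 106.4, 0.0.
Season total = 940.1 DD.
Complete generations = ⌊940.1 / 267⌋ = 3.

3 generations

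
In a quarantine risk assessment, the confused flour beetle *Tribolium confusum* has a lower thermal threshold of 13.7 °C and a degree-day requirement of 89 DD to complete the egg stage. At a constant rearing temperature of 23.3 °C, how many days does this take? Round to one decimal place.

Daily accumulation = 23.3 − 13.7 = 9.6 DD/day.
Duration = 89 / 9.6 = 9.271 ≈ 9.3 days.

9.3 days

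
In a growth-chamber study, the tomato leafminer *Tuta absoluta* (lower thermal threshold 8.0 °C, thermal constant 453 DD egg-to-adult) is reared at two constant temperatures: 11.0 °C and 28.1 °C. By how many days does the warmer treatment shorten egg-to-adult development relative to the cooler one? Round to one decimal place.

At 11.0 °C: 453 / (11.0 − 8.0) = 453 / 3.0 = 151.000 d.
At 28.1 °C: 453 / (28.1 − 8.0) = 453 / 20.1 = 22.537 d.
Difference = |151.000 − 22.537| = 128.463 ≈ 128.5 days.

128.5 days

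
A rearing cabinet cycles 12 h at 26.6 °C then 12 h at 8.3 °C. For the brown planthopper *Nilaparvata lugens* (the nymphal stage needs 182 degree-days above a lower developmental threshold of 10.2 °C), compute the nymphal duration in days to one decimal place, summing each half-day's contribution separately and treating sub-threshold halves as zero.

22.2 days

Day half: max(0, 26.6 − 10.2) × 0.5 = 16.4 × 0.5 = 8.20 DD.
Night half: max(0, 8.3 − 10.2) × 0.5 = 0.0 × 0.5 = 0.00 DD.
Per 24 h: 8.20 DD/day.
Duration = 182 / 8.20 = 22.195 ≈ 22.2 days.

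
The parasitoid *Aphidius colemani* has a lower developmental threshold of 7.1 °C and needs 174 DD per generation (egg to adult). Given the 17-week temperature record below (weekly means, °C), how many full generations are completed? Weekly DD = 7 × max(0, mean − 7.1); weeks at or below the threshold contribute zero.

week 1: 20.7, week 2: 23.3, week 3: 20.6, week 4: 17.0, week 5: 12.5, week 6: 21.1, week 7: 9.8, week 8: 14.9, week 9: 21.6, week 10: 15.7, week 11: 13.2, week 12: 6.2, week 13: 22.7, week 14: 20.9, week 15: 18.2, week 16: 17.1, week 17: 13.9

6 generations

Weekly DD (7 × max(0, T̄ − 7.1)): 95.2, 113.4, 94.5, 69.3, 37.8, 98.0, 18.9, 54.6, 101.5, 60.2, 42.7, 0.0, 109.2, 96.6, 77.7, 70.0, 47.6.
Season total = 1187.2 DD.
Complete generations = ⌊1187.2 / 174⌋ = 6.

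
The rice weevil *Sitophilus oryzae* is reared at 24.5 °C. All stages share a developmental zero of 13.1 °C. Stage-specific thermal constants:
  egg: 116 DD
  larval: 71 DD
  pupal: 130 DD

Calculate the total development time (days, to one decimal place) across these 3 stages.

Daily accumulation at 24.5 °C = 24.5 − 13.1 = 11.4 DD/day.
Total K = 116 + 71 + 130 = 317 DD.
Total duration = 317 / 11.4 = 27.807 ≈ 27.8 days.

27.8 days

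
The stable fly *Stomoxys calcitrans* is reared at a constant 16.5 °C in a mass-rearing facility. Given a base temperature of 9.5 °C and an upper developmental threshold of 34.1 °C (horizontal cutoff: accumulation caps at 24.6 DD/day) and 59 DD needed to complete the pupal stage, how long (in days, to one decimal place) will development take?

8.4 days

Daily accumulation = 16.5 − 9.5 = 7.0 DD/day.
Duration = 59 / 7.0 = 8.429 ≈ 8.4 days.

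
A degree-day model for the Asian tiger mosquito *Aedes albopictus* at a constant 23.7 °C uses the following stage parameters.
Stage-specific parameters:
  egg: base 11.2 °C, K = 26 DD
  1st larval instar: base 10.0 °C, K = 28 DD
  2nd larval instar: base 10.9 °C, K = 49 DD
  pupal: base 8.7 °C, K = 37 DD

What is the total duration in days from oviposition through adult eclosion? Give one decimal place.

10.4 days

egg: 26 / (23.7 − 11.2) = 26 / 12.5 = 2.080 d.
1st larval instar: 28 / (23.7 − 10.0) = 28 / 13.7 = 2.044 d.
2nd larval instar: 49 / (23.7 − 10.9) = 49 / 12.8 = 3.828 d.
pupal: 37 / (23.7 − 8.7) = 37 / 15.0 = 2.467 d.
Sum = 10.419 ≈ 10.4 days.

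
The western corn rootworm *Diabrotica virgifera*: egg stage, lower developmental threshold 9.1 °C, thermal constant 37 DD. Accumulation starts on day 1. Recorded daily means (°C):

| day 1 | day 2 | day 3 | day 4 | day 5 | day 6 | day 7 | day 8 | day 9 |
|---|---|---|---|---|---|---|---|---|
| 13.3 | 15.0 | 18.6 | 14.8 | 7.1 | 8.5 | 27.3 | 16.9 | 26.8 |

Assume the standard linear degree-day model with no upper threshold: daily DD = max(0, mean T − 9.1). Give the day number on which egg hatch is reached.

day 7

Daily DD above 9.1 °C: 4.2, 5.9, 9.5, 5.7, 0.0, 0.0, 18.2, 7.8, 17.7.
Cumulative: 4.2, 10.1, 19.6, 25.3, 25.3, 25.3, 43.5, 51.3, 69.0.
The total first reaches 37 DD on day 7.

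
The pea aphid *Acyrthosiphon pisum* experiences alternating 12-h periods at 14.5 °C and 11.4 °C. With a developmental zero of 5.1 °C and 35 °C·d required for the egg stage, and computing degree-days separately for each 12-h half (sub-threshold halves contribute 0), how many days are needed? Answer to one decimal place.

4.5 days

Day half: max(0, 14.5 − 5.1) × 0.5 = 9.4 × 0.5 = 4.70 DD.
Night half: max(0, 11.4 − 5.1) × 0.5 = 6.3 × 0.5 = 3.15 DD.
Per 24 h: 7.85 DD/day.
Duration = 35 / 7.85 = 4.459 ≈ 4.5 days.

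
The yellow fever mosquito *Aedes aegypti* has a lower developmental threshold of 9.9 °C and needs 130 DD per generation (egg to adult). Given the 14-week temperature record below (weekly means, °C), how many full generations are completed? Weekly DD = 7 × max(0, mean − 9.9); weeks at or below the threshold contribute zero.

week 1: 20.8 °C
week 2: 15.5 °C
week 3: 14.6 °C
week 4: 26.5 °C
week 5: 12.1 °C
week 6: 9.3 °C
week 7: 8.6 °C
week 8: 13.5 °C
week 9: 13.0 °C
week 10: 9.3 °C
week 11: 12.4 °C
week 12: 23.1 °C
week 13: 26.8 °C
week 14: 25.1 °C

Weekly DD (7 × max(0, T̄ − 9.9)): 76.3, 39.2, 32.9, 116.2, 15.4, 0.0, 0.0, 25.2, 21.7, 0.0, 17.5, 92.4, 118.3, 106.4.
Season total = 661.5 DD.
Complete generations = ⌊661.5 / 130⌋ = 5.

5 generations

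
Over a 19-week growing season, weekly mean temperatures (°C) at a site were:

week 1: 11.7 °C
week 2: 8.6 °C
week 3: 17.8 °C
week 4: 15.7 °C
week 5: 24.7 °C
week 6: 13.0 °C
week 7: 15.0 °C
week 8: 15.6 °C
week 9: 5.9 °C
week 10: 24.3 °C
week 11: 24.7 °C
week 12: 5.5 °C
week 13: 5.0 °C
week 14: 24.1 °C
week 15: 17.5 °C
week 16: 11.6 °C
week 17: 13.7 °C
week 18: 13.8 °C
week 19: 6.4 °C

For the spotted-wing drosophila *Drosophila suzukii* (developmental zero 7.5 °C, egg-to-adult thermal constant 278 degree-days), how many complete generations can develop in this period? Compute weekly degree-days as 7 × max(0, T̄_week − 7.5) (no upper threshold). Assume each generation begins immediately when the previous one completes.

Weekly DD (7 × max(0, T̄ − 7.5)): 29.4, 7.7, 72.1, 57.4, 120.4, 38.5, 52.5, 56.7, 0.0, 117.6, 120.4, 0.0, 0.0, 116.2, 70.0, 28.7, 43.4, 44.1, 0.0.
Season total = 975.1 DD.
Complete generations = ⌊975.1 / 278⌋ = 3.

3 generations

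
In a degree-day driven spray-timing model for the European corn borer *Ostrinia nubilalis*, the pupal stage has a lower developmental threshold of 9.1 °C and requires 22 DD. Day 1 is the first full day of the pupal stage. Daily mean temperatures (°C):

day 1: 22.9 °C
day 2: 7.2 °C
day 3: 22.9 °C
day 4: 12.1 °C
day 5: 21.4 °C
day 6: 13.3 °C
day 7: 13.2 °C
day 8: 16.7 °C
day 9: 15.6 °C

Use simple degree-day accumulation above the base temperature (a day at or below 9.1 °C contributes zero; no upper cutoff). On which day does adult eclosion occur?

day 3

Daily DD above 9.1 °C: 13.8, 0.0, 13.8, 3.0, 12.3, 4.2, 4.1, 7.6, 6.5.
Cumulative: 13.8, 13.8, 27.6, 30.6, 42.9, 47.1, 51.2, 58.8, 65.3.
The total first reaches 22 DD on day 3.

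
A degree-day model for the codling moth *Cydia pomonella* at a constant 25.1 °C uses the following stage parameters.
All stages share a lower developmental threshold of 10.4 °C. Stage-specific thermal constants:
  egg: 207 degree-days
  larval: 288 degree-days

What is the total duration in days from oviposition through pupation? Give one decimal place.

Daily accumulation at 25.1 °C = 25.1 − 10.4 = 14.7 DD/day.
Total K = 207 + 288 = 495 DD.
Total duration = 495 / 14.7 = 33.673 ≈ 33.7 days.

33.7 days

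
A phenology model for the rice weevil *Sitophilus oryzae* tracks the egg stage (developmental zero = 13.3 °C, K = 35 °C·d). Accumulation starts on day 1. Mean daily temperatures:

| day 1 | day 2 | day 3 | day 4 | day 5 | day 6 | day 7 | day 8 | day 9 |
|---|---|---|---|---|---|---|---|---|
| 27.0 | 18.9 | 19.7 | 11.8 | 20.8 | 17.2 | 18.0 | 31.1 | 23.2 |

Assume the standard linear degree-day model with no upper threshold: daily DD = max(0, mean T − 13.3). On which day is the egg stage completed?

Daily DD above 13.3 °C: 13.7, 5.6, 6.4, 0.0, 7.5, 3.9, 4.7, 17.8, 9.9.
Cumulative: 13.7, 19.3, 25.7, 25.7, 33.2, 37.1, 41.8, 59.6, 69.5.
The total first reaches 35 DD on day 6.

day 6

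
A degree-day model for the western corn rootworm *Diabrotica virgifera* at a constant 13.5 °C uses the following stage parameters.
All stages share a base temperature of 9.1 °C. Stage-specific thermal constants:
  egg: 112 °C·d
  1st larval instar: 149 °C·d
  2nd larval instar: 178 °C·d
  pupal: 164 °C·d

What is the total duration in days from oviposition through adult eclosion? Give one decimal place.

Daily accumulation at 13.5 °C = 13.5 − 9.1 = 4.4 DD/day.
Total K = 112 + 149 + 178 + 164 = 603 DD.
Total duration = 603 / 4.4 = 137.045 ≈ 137.0 days.

137.0 days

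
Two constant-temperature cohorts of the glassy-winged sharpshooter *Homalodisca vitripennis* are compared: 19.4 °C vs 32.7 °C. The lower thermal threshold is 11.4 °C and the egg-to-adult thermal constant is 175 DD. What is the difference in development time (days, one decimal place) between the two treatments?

13.7 days

At 19.4 °C: 175 / (19.4 − 11.4) = 175 / 8.0 = 21.875 d.
At 32.7 °C: 175 / (32.7 − 11.4) = 175 / 21.3 = 8.216 d.
Difference = |21.875 − 8.216| = 13.659 ≈ 13.7 days.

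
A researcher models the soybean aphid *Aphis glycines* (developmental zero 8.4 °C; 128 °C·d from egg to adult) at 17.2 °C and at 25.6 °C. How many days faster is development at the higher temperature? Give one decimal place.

7.1 days

At 17.2 °C: 128 / (17.2 − 8.4) = 128 / 8.8 = 14.545 d.
At 25.6 °C: 128 / (25.6 − 8.4) = 128 / 17.2 = 7.442 d.
Difference = |14.545 − 7.442| = 7.104 ≈ 7.1 days.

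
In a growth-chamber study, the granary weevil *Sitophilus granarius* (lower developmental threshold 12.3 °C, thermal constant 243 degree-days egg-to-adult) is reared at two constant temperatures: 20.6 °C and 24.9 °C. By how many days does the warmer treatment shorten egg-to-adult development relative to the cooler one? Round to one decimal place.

At 20.6 °C: 243 / (20.6 − 12.3) = 243 / 8.3 = 29.277 d.
At 24.9 °C: 243 / (24.9 − 12.3) = 243 / 12.6 = 19.286 d.
Difference = |29.277 − 19.286| = 9.991 ≈ 10.0 days.

10.0 days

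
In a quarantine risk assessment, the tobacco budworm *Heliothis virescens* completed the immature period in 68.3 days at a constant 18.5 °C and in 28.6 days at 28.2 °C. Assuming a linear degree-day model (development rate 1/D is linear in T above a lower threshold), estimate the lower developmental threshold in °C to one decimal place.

11.5 °C

Under the model K = D·(T − T_b), so D₁·(T₁ − T_b) = D₂·(T₂ − T_b).
68.3·(18.5 − T_b) = 28.6·(28.2 − T_b)
T_b = (68.3·18.5 − 28.6·28.2) / (68.3 − 28.6) = 457.03 / 39.7 = 11.512 °C ≈ 11.5 °C.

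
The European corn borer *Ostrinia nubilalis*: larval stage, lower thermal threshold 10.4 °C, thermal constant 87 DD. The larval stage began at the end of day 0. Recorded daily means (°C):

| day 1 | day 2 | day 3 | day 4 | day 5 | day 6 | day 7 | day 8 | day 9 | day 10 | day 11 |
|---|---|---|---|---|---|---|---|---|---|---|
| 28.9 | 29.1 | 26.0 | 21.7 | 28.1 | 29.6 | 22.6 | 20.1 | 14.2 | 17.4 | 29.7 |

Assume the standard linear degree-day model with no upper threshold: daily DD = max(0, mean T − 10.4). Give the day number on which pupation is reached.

day 6

Daily DD above 10.4 °C: 18.5, 18.7, 15.6, 11.3, 17.7, 19.2, 12.2, 9.7, 3.8, 7.0, 19.3.
Cumulative: 18.5, 37.2, 52.8, 64.1, 81.8, 101.0, 113.2, 122.9, 126.7, 133.7, 153.0.
The total first reaches 87 DD on day 6.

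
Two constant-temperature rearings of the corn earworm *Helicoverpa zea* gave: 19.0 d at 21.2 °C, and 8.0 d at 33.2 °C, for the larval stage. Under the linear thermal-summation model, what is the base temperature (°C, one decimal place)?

Equal thermal constants: D₁(T₁ − T_b) = D₂(T₂ − T_b).
19.0·(21.2 − T_b) = 8.0·(33.2 − T_b)
T_b = (19.0·21.2 − 8.0·33.2) / (19.0 − 8.0) = 137.20 / 11.0 = 12.473 °C ≈ 12.5 °C.

12.5 °C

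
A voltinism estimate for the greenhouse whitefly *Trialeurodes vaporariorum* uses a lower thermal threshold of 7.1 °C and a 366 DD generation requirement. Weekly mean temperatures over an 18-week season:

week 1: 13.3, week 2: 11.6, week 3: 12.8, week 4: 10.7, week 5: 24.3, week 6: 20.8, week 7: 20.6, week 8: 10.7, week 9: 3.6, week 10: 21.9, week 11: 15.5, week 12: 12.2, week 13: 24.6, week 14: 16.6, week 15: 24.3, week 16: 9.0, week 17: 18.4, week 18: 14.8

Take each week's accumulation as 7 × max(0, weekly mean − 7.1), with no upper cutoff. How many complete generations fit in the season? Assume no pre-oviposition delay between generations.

3 generations

Weekly DD (7 × max(0, T̄ − 7.1)): 43.4, 31.5, 39.9, 25.2, 120.4, 95.9, 94.5, 25.2, 0.0, 103.6, 58.8, 35.7, 122.5, 66.5, 120.4, 13.3, 79.1, 53.9.
Season total = 1129.8 DD.
Complete generations = ⌊1129.8 / 366⌋ = 3.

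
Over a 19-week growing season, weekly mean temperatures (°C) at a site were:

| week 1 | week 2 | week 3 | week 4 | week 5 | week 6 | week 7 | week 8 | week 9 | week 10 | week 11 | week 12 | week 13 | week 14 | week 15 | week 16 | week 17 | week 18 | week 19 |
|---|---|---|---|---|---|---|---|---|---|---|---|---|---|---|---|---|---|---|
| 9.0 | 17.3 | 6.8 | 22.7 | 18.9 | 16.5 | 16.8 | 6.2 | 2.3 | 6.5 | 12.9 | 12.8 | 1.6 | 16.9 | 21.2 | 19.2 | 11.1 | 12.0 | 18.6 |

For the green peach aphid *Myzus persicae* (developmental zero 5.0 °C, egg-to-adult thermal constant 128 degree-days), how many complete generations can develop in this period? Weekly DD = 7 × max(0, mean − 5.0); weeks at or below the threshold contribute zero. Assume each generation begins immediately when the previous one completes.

8 generations

Weekly DD (7 × max(0, T̄ − 5.0)): 28.0, 86.1, 12.6, 123.9, 97.3, 80.5, 82.6, 8.4, 0.0, 10.5, 55.3, 54.6, 0.0, 83.3, 113.4, 99.4, 42.7, 49.0, 95.2.
Season total = 1122.8 DD.
Complete generations = ⌊1122.8 / 128⌋ = 8.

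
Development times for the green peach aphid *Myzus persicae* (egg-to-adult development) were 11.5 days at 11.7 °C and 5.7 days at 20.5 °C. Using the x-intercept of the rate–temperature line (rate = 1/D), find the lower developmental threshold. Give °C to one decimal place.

3.1 °C

Linear rate model ⇒ the product D·(T − T_b) is constant across temperatures.
11.5·(11.7 − T_b) = 5.7·(20.5 − T_b)
T_b = (11.5·11.7 − 5.7·20.5) / (11.5 − 5.7) = 17.70 / 5.8 = 3.052 °C ≈ 3.1 °C.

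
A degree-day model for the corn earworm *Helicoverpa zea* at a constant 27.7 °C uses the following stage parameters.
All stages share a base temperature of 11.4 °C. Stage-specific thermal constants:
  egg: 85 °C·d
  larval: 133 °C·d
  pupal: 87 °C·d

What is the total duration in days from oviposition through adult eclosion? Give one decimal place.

Daily accumulation at 27.7 °C = 27.7 − 11.4 = 16.3 DD/day.
Total K = 85 + 133 + 87 = 305 DD.
Total duration = 305 / 16.3 = 18.712 ≈ 18.7 days.

18.7 days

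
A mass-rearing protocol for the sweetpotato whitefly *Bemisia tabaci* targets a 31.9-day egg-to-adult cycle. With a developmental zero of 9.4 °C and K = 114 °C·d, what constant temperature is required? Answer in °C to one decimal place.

13.0 °C

Required daily accumulation = 114 / 31.9 = 3.574 DD/day.
T = T_base + 3.574 = 9.4 + 3.574 = 12.974 ≈ 13.0 °C.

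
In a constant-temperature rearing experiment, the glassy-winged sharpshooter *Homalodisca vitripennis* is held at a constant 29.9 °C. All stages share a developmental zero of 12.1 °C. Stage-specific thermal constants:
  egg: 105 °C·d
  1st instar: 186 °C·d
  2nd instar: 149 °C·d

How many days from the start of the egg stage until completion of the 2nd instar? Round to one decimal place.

24.7 days

Daily accumulation at 29.9 °C = 29.9 − 12.1 = 17.8 DD/day.
Total K = 105 + 186 + 149 = 440 DD.
Total duration = 440 / 17.8 = 24.719 ≈ 24.7 days.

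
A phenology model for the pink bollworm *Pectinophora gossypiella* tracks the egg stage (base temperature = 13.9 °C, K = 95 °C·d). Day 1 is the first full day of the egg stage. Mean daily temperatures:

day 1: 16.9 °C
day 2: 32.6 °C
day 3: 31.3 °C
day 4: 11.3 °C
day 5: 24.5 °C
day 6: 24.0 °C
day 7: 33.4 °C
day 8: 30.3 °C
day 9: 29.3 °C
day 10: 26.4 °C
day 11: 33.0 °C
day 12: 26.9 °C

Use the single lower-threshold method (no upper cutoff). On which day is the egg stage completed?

Daily DD above 13.9 °C: 3.0, 18.7, 17.4, 0.0, 10.6, 10.1, 19.5, 16.4, 15.4, 12.5, 19.1, 13.0.
Cumulative: 3.0, 21.7, 39.1, 39.1, 49.7, 59.8, 79.3, 95.7, 111.1, 123.6, 142.7, 155.7.
The total first reaches 95 DD on day 8.

day 8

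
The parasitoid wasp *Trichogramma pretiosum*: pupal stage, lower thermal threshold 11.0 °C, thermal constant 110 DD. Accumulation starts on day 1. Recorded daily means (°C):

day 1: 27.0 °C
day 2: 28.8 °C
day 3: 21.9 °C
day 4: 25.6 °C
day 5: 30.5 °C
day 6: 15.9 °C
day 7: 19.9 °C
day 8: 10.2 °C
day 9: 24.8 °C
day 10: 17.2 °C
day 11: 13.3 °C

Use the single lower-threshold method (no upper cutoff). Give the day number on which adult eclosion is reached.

Daily DD above 11.0 °C: 16.0, 17.8, 10.9, 14.6, 19.5, 4.9, 8.9, 0.0, 13.8, 6.2, 2.3.
Cumulative: 16.0, 33.8, 44.7, 59.3, 78.8, 83.7, 92.6, 92.6, 106.4, 112.6, 114.9.
The total first reaches 110 DD on day 10.

day 10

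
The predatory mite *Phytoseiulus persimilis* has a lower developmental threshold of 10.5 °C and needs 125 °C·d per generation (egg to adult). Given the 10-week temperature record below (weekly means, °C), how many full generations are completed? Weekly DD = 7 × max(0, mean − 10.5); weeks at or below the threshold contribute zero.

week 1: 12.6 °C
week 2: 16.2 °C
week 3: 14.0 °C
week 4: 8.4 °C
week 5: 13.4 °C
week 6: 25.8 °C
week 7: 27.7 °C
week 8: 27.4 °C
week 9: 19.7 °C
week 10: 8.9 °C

4 generations

Weekly DD (7 × max(0, T̄ − 10.5)): 14.7, 39.9, 24.5, 0.0, 20.3, 107.1, 120.4, 118.3, 64.4, 0.0.
Season total = 509.6 DD.
Complete generations = ⌊509.6 / 125⌋ = 4.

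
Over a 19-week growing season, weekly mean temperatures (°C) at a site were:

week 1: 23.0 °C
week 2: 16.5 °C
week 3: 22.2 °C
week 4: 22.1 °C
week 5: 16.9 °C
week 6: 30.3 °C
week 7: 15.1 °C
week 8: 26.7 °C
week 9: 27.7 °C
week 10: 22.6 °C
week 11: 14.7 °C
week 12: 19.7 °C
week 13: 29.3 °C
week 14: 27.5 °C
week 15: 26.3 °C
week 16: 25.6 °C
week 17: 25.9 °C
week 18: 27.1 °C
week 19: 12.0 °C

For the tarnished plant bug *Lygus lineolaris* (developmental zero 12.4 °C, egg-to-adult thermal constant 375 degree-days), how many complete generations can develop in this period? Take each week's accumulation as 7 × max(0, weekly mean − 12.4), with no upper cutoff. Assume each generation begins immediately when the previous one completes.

3 generations

Weekly DD (7 × max(0, T̄ − 12.4)): 74.2, 28.7, 68.6, 67.9, 31.5, 125.3, 18.9, 100.1, 107.1, 71.4, 16.1, 51.1, 118.3, 105.7, 97.3, 92.4, 94.5, 102.9, 0.0.
Season total = 1372.0 DD.
Complete generations = ⌊1372.0 / 375⌋ = 3.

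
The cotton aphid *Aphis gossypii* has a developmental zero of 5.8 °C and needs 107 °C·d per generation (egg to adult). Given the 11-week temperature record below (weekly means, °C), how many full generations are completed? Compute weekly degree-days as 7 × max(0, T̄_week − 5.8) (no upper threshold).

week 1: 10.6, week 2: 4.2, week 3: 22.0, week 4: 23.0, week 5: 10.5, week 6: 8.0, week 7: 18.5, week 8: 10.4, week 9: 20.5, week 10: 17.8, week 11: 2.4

Weekly DD (7 × max(0, T̄ − 5.8)): 33.6, 0.0, 113.4, 120.4, 32.9, 15.4, 88.9, 32.2, 102.9, 84.0, 0.0.
Season total = 623.7 DD.
Complete generations = ⌊623.7 / 107⌋ = 5.

5 generations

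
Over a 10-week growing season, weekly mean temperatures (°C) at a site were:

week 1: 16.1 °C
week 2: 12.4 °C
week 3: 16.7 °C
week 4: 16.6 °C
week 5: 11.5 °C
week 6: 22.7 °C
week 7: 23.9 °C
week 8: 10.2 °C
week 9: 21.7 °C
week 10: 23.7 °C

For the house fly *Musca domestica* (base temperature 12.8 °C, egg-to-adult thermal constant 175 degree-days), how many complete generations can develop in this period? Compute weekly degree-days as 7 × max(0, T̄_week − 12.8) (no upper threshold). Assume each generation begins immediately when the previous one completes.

2 generations

Weekly DD (7 × max(0, T̄ − 12.8)): 23.1, 0.0, 27.3, 26.6, 0.0, 69.3, 77.7, 0.0, 62.3, 76.3.
Season total = 362.6 DD.
Complete generations = ⌊362.6 / 175⌋ = 2.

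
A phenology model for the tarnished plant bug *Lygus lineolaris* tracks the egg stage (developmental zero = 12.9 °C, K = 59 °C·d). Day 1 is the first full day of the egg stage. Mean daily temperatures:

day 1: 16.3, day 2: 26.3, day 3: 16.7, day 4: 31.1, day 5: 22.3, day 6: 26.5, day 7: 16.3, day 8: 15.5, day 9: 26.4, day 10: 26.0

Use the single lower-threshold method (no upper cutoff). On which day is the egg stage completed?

day 6

Daily DD above 12.9 °C: 3.4, 13.4, 3.8, 18.2, 9.4, 13.6, 3.4, 2.6, 13.5, 13.1.
Cumulative: 3.4, 16.8, 20.6, 38.8, 48.2, 61.8, 65.2, 67.8, 81.3, 94.4.
The total first reaches 59 DD on day 6.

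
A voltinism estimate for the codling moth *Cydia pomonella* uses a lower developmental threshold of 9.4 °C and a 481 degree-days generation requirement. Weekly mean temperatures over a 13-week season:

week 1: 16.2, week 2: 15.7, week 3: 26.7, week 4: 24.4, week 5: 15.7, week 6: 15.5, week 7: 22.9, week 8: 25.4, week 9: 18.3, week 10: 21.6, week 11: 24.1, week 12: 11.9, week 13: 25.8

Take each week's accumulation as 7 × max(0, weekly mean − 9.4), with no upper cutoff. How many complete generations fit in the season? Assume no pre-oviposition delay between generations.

Weekly DD (7 × max(0, T̄ − 9.4)): 47.6, 44.1, 121.1, 105.0, 44.1, 42.7, 94.5, 112.0, 62.3, 85.4, 102.9, 17.5, 114.8.
Season total = 994.0 DD.
Complete generations = ⌊994.0 / 481⌋ = 2.

2 generations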